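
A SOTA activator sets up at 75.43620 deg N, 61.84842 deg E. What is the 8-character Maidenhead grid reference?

MQ05wk14

Add 180° to longitude and 90° to latitude: 241.84842, 165.43620.
Field: lon ⌊241.84842/20⌋ = 12 → M; lat ⌊165.43620/10⌋ = 16 → Q.
Square: lon ⌊1.84842/2⌋ = 0; lat ⌊5.43620/1⌋ = 5.
Subsquare: lon ⌊1.84842/0.0833333⌋ = 22 → w; lat ⌊0.43620/0.0416667⌋ = 10 → k.
Extended square: lon ⌊0.01509/0.00833333⌋ = 1; lat ⌊0.01953/0.00416667⌋ = 4.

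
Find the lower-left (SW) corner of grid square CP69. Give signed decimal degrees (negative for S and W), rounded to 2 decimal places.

69.00, -128.00

Field C=2, P=15: +2·20° lon, +15·10° lat → SW at lon -140°, lat 60°.
Square 6, 9: +6·2° lon, +9·1° lat → SW at lon -128°, lat 69°.
latitude 69.00, longitude -128.00.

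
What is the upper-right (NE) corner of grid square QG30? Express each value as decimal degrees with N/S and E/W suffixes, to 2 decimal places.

Field Q=16, G=6: +16·20° lon, +6·10° lat → SW at lon 140°, lat -30°.
Square 3, 0: +3·2° lon, +0·1° lat → SW at lon 146°, lat -30°.
Cell spans 2° lon × 1° lat. NE corner is SW corner plus one full cell.
latitude 29.00° S, longitude 148.00° E.

29.00° S, 148.00° E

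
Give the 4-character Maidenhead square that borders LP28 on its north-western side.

LP19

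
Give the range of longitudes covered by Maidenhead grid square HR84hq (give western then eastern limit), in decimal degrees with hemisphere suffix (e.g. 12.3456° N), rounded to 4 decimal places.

23.4167° W, 23.3333° W

Field H=7, R=17: +7·20° lon, +17·10° lat → SW at lon -40°, lat 80°.
Square 8, 4: +8·2° lon, +4·1° lat → SW at lon -24°, lat 84°.
Subsquare h=7, q=16: +7·0.0833333° lon, +16·0.0416667° lat → SW at lon -23.4167°, lat 84.6667°.
Cell spans 0.0833333° lon × 0.0416667° lat.
west 23.4167° W, east 23.3333° W.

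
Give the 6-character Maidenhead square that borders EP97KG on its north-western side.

EP97jh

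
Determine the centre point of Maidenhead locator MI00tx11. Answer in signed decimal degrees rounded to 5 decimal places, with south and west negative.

Field M=12, I=8: +12·20° lon, +8·10° lat → SW at lon 60°, lat -10°.
Square 0, 0: +0·2° lon, +0·1° lat → SW at lon 60°, lat -10°.
Subsquare t=19, x=23: +19·0.0833333° lon, +23·0.0416667° lat → SW at lon 61.5833°, lat -9.04167°.
Extended square 1, 1: +1·0.00833333° lon, +1·0.00416667° lat → SW at lon 61.5917°, lat -9.0375°.
Cell spans 0.00833333° lon × 0.00416667° lat. Centre is SW corner plus half of each.
latitude -9.03542, longitude 61.59583.

-9.03542, 61.59583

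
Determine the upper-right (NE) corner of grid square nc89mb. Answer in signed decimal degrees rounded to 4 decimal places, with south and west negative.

Field N=13, C=2: +13·20° lon, +2·10° lat → SW at lon 80°, lat -70°.
Square 8, 9: +8·2° lon, +9·1° lat → SW at lon 96°, lat -61°.
Subsquare m=12, b=1: +12·0.0833333° lon, +1·0.0416667° lat → SW at lon 97°, lat -60.9583°.
Cell spans 0.0833333° lon × 0.0416667° lat. NE corner is SW corner plus one full cell.
latitude -60.9167, longitude 97.0833.

-60.9167, 97.0833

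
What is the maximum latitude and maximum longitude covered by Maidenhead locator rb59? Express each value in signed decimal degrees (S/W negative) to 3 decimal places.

Field R=17, B=1: +17·20° lon, +1·10° lat → SW at lon 160°, lat -80°.
Square 5, 9: +5·2° lon, +9·1° lat → SW at lon 170°, lat -71°.
Cell spans 2° lon × 1° lat. NE corner is SW corner plus one full cell.
latitude -70.000, longitude 172.000.

-70.000, 172.000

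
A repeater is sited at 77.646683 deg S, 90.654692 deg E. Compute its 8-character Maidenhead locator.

NB52hi84

Offset from 180°W / 90°S: lon 270.65469°, lat 12.35332°.
Field (20°×10°, letters A–R): lon ⌊270.65469/20⌋ = 13 → N; lat ⌊12.35332/10⌋ = 1 → B.
Square (2°×1°, digits 0–9): lon ⌊10.65469/2⌋ = 5; lat ⌊2.35332/1⌋ = 2.
Subsquare (5′×2.5′, letters a–x): lon ⌊0.65469/0.0833333⌋ = 7 → h; lat ⌊0.35332/0.0416667⌋ = 8 → i.
Extended square (30″×15″, digits 0–9): lon ⌊0.07136/0.00833333⌋ = 8; lat ⌊0.01998/0.00416667⌋ = 4.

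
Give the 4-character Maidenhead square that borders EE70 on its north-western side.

EE61

Longitude square 7; −1 → 6.
Latitude square 0; +1 → 1.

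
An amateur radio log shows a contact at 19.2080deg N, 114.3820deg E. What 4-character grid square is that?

Add 180° to longitude and 90° to latitude: 294.38, 109.21.
Field: lon ⌊294.38/20⌋ = 14 → O; lat ⌊109.21/10⌋ = 10 → K.
Square: lon ⌊14.38/2⌋ = 7; lat ⌊9.21/1⌋ = 9.

OK79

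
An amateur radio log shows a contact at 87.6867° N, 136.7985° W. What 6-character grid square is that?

Shift to the Maidenhead origin (180°W, 90°S): lon 43.2015, lat 177.6867.
Field (20°×10°, letters A–R): lon ⌊43.2015/20⌋ = 2 → C; lat ⌊177.6867/10⌋ = 17 → R.
Square (2°×1°, digits 0–9): lon ⌊3.2015/2⌋ = 1; lat ⌊7.6867/1⌋ = 7.
Subsquare (5′×2.5′, letters a–x): lon ⌊1.2015/0.0833333⌋ = 14 → o; lat ⌊0.6867/0.0416667⌋ = 16 → q.

CR17oq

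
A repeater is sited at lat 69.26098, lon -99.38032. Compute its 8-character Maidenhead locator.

EP09hg42

Add 180° to longitude and 90° to latitude: 80.61968, 159.26098.
Field (20°×10°, letters A–R): 80.61968/20 → 4 → E, 159.26098/10 → 15 → P; chars EP.
Square (2°×1°, digits 0–9): 0.61968/2 → 0, 9.26098/1 → 9; chars 09.
Subsquare (5′×2.5′, letters a–x): 0.61968/0.0833333 → 7 → h, 0.26098/0.0416667 → 6 → g; chars hg.
Extended square (30″×15″, digits 0–9): 0.03635/0.00833333 → 4, 0.01098/0.00416667 → 2; chars 42.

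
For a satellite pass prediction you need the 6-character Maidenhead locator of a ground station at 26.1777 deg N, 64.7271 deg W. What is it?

FL76pe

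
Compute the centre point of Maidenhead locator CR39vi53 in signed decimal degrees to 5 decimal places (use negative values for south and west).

89.34792, -132.20417

Field C=2, R=17: +2·20° lon, +17·10° lat → SW at lon -140°, lat 80°.
Square 3, 9: +3·2° lon, +9·1° lat → SW at lon -134°, lat 89°.
Subsquare v=21, i=8: +21·0.0833333° lon, +8·0.0416667° lat → SW at lon -132.25°, lat 89.3333°.
Extended square 5, 3: +5·0.00833333° lon, +3·0.00416667° lat → SW at lon -132.208°, lat 89.3458°.
Cell spans 0.00833333° lon × 0.00416667° lat. Centre is SW corner plus half of each.
latitude 89.34792, longitude -132.20417.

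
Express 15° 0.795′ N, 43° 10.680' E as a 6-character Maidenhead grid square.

LK15oa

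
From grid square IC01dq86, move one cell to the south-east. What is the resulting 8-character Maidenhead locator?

Longitude extended square 8; +1 → 9.
Latitude extended square 6; −1 → 5.

IC01dq95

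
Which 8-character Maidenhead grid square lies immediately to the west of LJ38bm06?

Longitude extended square 0; −1 → -1, wraps to 9, carry into subsquare.
Longitude subsquare b = 1; −1 → 0 = a.
The latitude characters are unchanged.

LJ38am96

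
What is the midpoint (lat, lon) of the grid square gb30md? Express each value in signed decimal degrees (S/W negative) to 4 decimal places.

-79.8542, -52.9583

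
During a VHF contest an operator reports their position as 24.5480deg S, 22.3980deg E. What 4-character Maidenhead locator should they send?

Offset from 180°W / 90°S: lon 202.40°, lat 65.45°.
Field (20°×10°, letters A–R): 202.40/20 → 10 → K, 65.45/10 → 6 → G; chars KG.
Square (2°×1°, digits 0–9): 2.40/2 → 1, 5.45/1 → 5; chars 15.

KG15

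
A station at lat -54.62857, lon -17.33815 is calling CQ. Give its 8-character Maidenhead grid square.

ID15hi99

Add 180° to longitude and 90° to latitude: 162.66185, 35.37143.
Field: lon ⌊162.66185/20⌋ = 8 → I; lat ⌊35.37143/10⌋ = 3 → D.
Square: lon ⌊2.66185/2⌋ = 1; lat ⌊5.37143/1⌋ = 5.
Subsquare: lon ⌊0.66185/0.0833333⌋ = 7 → h; lat ⌊0.37143/0.0416667⌋ = 8 → i.
Extended square: lon ⌊0.07852/0.00833333⌋ = 9; lat ⌊0.03810/0.00416667⌋ = 9.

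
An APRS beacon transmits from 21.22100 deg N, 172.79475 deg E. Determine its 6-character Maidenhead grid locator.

RL61jf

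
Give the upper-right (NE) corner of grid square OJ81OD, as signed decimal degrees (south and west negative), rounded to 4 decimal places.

1.1667, 117.2500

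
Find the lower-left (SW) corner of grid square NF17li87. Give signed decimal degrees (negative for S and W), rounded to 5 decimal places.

-32.63750, 82.98333

Field N=13, F=5: +13·20° lon, +5·10° lat → SW at lon 80°, lat -40°.
Square 1, 7: +1·2° lon, +7·1° lat → SW at lon 82°, lat -33°.
Subsquare l=11, i=8: +11·0.0833333° lon, +8·0.0416667° lat → SW at lon 82.9167°, lat -32.6667°.
Extended square 8, 7: +8·0.00833333° lon, +7·0.00416667° lat → SW at lon 82.9833°, lat -32.6375°.
latitude -32.63750, longitude 82.98333.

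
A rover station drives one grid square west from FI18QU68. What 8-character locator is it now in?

FI18qu58

Longitude extended square 6; −1 → 5.
The latitude characters are unchanged.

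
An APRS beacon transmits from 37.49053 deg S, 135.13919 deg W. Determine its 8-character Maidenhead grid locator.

Offset from 180°W / 90°S: lon 44.86081°, lat 52.50947°.
Field (20°×10°, letters A–R): 44.86081/20 → 2 → C, 52.50947/10 → 5 → F; chars CF.
Square (2°×1°, digits 0–9): 4.86081/2 → 2, 2.50947/1 → 2; chars 22.
Subsquare (5′×2.5′, letters a–x): 0.86081/0.0833333 → 10 → k, 0.50947/0.0416667 → 12 → m; chars km.
Extended square (30″×15″, digits 0–9): 0.02748/0.00833333 → 3, 0.00947/0.00416667 → 2; chars 32.

CF22km32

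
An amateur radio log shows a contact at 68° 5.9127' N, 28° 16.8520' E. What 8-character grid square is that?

Offset from 180°W / 90°S: lon 208.28087°, lat 158.09855°.
Field (20°×10°, letters A–R): lon ⌊208.28087/20⌋ = 10 → K; lat ⌊158.09855/10⌋ = 15 → P.
Square (2°×1°, digits 0–9): lon ⌊8.28087/2⌋ = 4; lat ⌊8.09855/1⌋ = 8.
Subsquare (5′×2.5′, letters a–x): lon ⌊0.28087/0.0833333⌋ = 3 → d; lat ⌊0.09855/0.0416667⌋ = 2 → c.
Extended square (30″×15″, digits 0–9): lon ⌊0.03087/0.00833333⌋ = 3; lat ⌊0.01521/0.00416667⌋ = 3.

KP48dc33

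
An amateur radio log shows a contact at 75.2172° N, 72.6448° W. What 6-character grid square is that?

Shift to the Maidenhead origin (180°W, 90°S): lon 107.3552, lat 165.2172.
Field: lon ⌊107.3552/20⌋ = 5 → F; lat ⌊165.2172/10⌋ = 16 → Q.
Square: lon ⌊7.3552/2⌋ = 3; lat ⌊5.2172/1⌋ = 5.
Subsquare: lon ⌊1.3552/0.0833333⌋ = 16 → q; lat ⌊0.2172/0.0416667⌋ = 5 → f.

FQ35qf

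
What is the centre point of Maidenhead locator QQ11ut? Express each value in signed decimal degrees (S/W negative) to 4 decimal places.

Field Q=16, Q=16: +16·20° lon, +16·10° lat → SW at lon 140°, lat 70°.
Square 1, 1: +1·2° lon, +1·1° lat → SW at lon 142°, lat 71°.
Subsquare u=20, t=19: +20·0.0833333° lon, +19·0.0416667° lat → SW at lon 143.667°, lat 71.7917°.
Cell spans 0.0833333° lon × 0.0416667° lat. Centre is SW corner plus half of each.
latitude 71.8125, longitude 143.7083.

71.8125, 143.7083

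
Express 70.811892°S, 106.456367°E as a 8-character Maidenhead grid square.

OB39fe45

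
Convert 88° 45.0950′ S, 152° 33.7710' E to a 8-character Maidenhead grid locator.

QA61gf79

Shift to the Maidenhead origin (180°W, 90°S): lon 332.56285, lat 1.24842.
Field: lon ⌊332.56285/20⌋ = 16 → Q; lat ⌊1.24842/10⌋ = 0 → A.
Square: lon ⌊12.56285/2⌋ = 6; lat ⌊1.24842/1⌋ = 1.
Subsquare: lon ⌊0.56285/0.0833333⌋ = 6 → g; lat ⌊0.24842/0.0416667⌋ = 5 → f.
Extended square: lon ⌊0.06285/0.00833333⌋ = 7; lat ⌊0.04008/0.00416667⌋ = 9.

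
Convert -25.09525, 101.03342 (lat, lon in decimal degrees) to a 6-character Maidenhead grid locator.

Shift to the Maidenhead origin (180°W, 90°S): lon 281.0334, lat 64.9048.
Field: lon ⌊281.0334/20⌋ = 14 → O; lat ⌊64.9048/10⌋ = 6 → G.
Square: lon ⌊1.0334/2⌋ = 0; lat ⌊4.9048/1⌋ = 4.
Subsquare: lon ⌊1.0334/0.0833333⌋ = 12 → m; lat ⌊0.9048/0.0416667⌋ = 21 → v.

OG04mv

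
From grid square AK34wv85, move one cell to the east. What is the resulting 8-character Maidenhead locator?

Longitude extended square 8; +1 → 9.
The latitude characters are unchanged.

AK34wv95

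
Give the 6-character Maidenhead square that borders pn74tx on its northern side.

Latitude subsquare x = 23; +1 → 24, wraps to 0 = a, carry into square.
Latitude square 4; +1 → 5.
The longitude characters are unchanged.

PN75ta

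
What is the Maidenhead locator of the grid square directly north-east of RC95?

Longitude square 9; +1 → 10, wraps to 0, carry into field.
Longitude field R = 17; +1 → 18, wraps to 0 = A, wrapping around the antimeridian.
Latitude square 5; +1 → 6.

AC06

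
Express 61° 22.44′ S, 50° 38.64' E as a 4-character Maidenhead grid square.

LC58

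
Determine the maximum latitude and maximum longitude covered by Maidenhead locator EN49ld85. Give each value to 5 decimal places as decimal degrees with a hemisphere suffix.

49.15000° N, 91.00833° W

Field E=4, N=13: +4·20° lon, +13·10° lat → SW at lon -100°, lat 40°.
Square 4, 9: +4·2° lon, +9·1° lat → SW at lon -92°, lat 49°.
Subsquare l=11, d=3: +11·0.0833333° lon, +3·0.0416667° lat → SW at lon -91.0833°, lat 49.125°.
Extended square 8, 5: +8·0.00833333° lon, +5·0.00416667° lat → SW at lon -91.0167°, lat 49.1458°.
Cell spans 0.00833333° lon × 0.00416667° lat. NE corner is SW corner plus one full cell.
latitude 49.15000° N, longitude 91.00833° W.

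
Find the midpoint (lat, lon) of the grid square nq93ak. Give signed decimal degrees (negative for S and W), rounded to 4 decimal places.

73.4375, 98.0417

Field N=13, Q=16: +13·20° lon, +16·10° lat → SW at lon 80°, lat 70°.
Square 9, 3: +9·2° lon, +3·1° lat → SW at lon 98°, lat 73°.
Subsquare a=0, k=10: +0·0.0833333° lon, +10·0.0416667° lat → SW at lon 98°, lat 73.4167°.
Cell spans 0.0833333° lon × 0.0416667° lat. Centre is SW corner plus half of each.
latitude 73.4375, longitude 98.0417.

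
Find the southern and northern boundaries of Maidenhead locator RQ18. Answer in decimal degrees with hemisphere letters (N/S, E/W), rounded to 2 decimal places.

78.00° N, 79.00° N

Field R=17, Q=16: +17·20° lon, +16·10° lat → SW at lon 160°, lat 70°.
Square 1, 8: +1·2° lon, +8·1° lat → SW at lon 162°, lat 78°.
Cell spans 2° lon × 1° lat.
south 78.00° N, north 79.00° N.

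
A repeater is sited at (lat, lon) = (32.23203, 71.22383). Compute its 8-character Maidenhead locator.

MM52of65

Offset from 180°W / 90°S: lon 251.22383°, lat 122.23203°.
Field (20°×10°, letters A–R): lon ⌊251.22383/20⌋ = 12 → M; lat ⌊122.23203/10⌋ = 12 → M.
Square (2°×1°, digits 0–9): lon ⌊11.22383/2⌋ = 5; lat ⌊2.23203/1⌋ = 2.
Subsquare (5′×2.5′, letters a–x): lon ⌊1.22383/0.0833333⌋ = 14 → o; lat ⌊0.23203/0.0416667⌋ = 5 → f.
Extended square (30″×15″, digits 0–9): lon ⌊0.05716/0.00833333⌋ = 6; lat ⌊0.02370/0.00416667⌋ = 5.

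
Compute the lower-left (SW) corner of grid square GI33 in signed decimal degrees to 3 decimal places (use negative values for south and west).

-7.000, -54.000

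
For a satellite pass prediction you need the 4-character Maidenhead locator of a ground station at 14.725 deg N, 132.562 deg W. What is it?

Add 180° to longitude and 90° to latitude: 47.44, 104.72.
Field: lon ⌊47.44/20⌋ = 2 → C; lat ⌊104.72/10⌋ = 10 → K.
Square: lon ⌊7.44/2⌋ = 3; lat ⌊4.72/1⌋ = 4.

CK34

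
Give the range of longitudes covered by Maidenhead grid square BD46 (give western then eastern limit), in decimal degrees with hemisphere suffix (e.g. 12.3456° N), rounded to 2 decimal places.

152.00° W, 150.00° W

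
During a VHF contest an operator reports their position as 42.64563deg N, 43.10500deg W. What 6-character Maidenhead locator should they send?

Add 180° to longitude and 90° to latitude: 136.8950, 132.6456.
Field: 136.8950/20 → 6 → G, 132.6456/10 → 13 → N; chars GN.
Square: 16.8950/2 → 8, 2.6456/1 → 2; chars 82.
Subsquare: 0.8950/0.0833333 → 10 → k, 0.6456/0.0416667 → 15 → p; chars kp.

GN82kp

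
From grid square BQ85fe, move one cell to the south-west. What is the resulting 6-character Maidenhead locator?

Longitude subsquare f = 5; −1 → 4 = e.
Latitude subsquare e = 4; −1 → 3 = d.

BQ85ed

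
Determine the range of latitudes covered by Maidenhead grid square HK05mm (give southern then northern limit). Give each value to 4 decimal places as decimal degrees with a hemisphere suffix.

15.5000° N, 15.5417° N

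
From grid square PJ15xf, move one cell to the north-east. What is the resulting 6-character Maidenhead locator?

PJ25ag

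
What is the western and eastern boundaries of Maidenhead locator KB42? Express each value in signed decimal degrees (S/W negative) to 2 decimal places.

28.00, 30.00

Field K=10, B=1: +10·20° lon, +1·10° lat → SW at lon 20°, lat -80°.
Square 4, 2: +4·2° lon, +2·1° lat → SW at lon 28°, lat -78°.
Cell spans 2° lon × 1° lat.
west 28.00, east 30.00.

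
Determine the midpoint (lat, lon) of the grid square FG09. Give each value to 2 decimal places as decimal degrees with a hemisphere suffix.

20.50° S, 79.00° W

Field F=5, G=6: +5·20° lon, +6·10° lat → SW at lon -80°, lat -30°.
Square 0, 9: +0·2° lon, +9·1° lat → SW at lon -80°, lat -21°.
Cell spans 2° lon × 1° lat. Centre is SW corner plus half of each.
latitude 20.50° S, longitude 79.00° W.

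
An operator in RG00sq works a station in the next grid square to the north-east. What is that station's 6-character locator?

RG00tr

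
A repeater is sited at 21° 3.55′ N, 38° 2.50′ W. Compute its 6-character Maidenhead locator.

Add 180° to longitude and 90° to latitude: 141.9583, 111.0592.
Field: 141.9583/20 → 7 → H, 111.0592/10 → 11 → L; chars HL.
Square: 1.9583/2 → 0, 1.0592/1 → 1; chars 01.
Subsquare: 1.9583/0.0833333 → 23 → x, 0.0592/0.0416667 → 1 → b; chars xb.

HL01xb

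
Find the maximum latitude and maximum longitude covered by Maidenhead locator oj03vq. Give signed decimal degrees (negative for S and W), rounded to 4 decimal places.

3.7083, 101.8333

Field O=14, J=9: +14·20° lon, +9·10° lat → SW at lon 100°, lat 0°.
Square 0, 3: +0·2° lon, +3·1° lat → SW at lon 100°, lat 3°.
Subsquare v=21, q=16: +21·0.0833333° lon, +16·0.0416667° lat → SW at lon 101.75°, lat 3.66667°.
Cell spans 0.0833333° lon × 0.0416667° lat. NE corner is SW corner plus one full cell.
latitude 3.7083, longitude 101.8333.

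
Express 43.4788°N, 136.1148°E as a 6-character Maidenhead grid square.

PN83bl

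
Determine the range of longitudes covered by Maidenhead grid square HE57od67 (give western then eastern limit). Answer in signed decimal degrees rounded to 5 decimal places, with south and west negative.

-28.78333, -28.77500

Field H=7, E=4: +7·20° lon, +4·10° lat → SW at lon -40°, lat -50°.
Square 5, 7: +5·2° lon, +7·1° lat → SW at lon -30°, lat -43°.
Subsquare o=14, d=3: +14·0.0833333° lon, +3·0.0416667° lat → SW at lon -28.8333°, lat -42.875°.
Extended square 6, 7: +6·0.00833333° lon, +7·0.00416667° lat → SW at lon -28.7833°, lat -42.8458°.
Cell spans 0.00833333° lon × 0.00416667° lat.
west -28.78333, east -28.77500.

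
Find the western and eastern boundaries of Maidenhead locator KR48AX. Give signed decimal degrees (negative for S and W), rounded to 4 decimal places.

Field K=10, R=17: +10·20° lon, +17·10° lat → SW at lon 20°, lat 80°.
Square 4, 8: +4·2° lon, +8·1° lat → SW at lon 28°, lat 88°.
Subsquare a=0, x=23: +0·0.0833333° lon, +23·0.0416667° lat → SW at lon 28°, lat 88.9583°.
Cell spans 0.0833333° lon × 0.0416667° lat.
west 28.0000, east 28.0833.

28.0000, 28.0833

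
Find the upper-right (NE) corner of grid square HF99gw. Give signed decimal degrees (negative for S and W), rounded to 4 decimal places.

-30.0417, -21.4167

Field H=7, F=5: +7·20° lon, +5·10° lat → SW at lon -40°, lat -40°.
Square 9, 9: +9·2° lon, +9·1° lat → SW at lon -22°, lat -31°.
Subsquare g=6, w=22: +6·0.0833333° lon, +22·0.0416667° lat → SW at lon -21.5°, lat -30.0833°.
Cell spans 0.0833333° lon × 0.0416667° lat. NE corner is SW corner plus one full cell.
latitude -30.0417, longitude -21.4167.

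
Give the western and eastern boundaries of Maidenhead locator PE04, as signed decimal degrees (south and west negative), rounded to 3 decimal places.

Field P=15, E=4: +15·20° lon, +4·10° lat → SW at lon 120°, lat -50°.
Square 0, 4: +0·2° lon, +4·1° lat → SW at lon 120°, lat -46°.
Cell spans 2° lon × 1° lat.
west 120.000, east 122.000.

120.000, 122.000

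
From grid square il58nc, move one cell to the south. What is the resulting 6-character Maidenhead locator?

IL58nb

Latitude subsquare c = 2; −1 → 1 = b.
The longitude characters are unchanged.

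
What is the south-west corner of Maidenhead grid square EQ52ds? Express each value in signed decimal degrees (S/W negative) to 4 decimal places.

72.7500, -89.7500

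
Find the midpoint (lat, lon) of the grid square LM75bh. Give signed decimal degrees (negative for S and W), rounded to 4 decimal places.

Field L=11, M=12: +11·20° lon, +12·10° lat → SW at lon 40°, lat 30°.
Square 7, 5: +7·2° lon, +5·1° lat → SW at lon 54°, lat 35°.
Subsquare b=1, h=7: +1·0.0833333° lon, +7·0.0416667° lat → SW at lon 54.0833°, lat 35.2917°.
Cell spans 0.0833333° lon × 0.0416667° lat. Centre is SW corner plus half of each.
latitude 35.3125, longitude 54.1250.

35.3125, 54.1250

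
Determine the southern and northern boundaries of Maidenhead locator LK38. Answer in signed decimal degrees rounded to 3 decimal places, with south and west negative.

18.000, 19.000

Field L=11, K=10: +11·20° lon, +10·10° lat → SW at lon 40°, lat 10°.
Square 3, 8: +3·2° lon, +8·1° lat → SW at lon 46°, lat 18°.
Cell spans 2° lon × 1° lat.
south 18.000, north 19.000.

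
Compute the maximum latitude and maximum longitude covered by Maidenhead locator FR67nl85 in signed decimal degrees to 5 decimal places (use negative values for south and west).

Field F=5, R=17: +5·20° lon, +17·10° lat → SW at lon -80°, lat 80°.
Square 6, 7: +6·2° lon, +7·1° lat → SW at lon -68°, lat 87°.
Subsquare n=13, l=11: +13·0.0833333° lon, +11·0.0416667° lat → SW at lon -66.9167°, lat 87.4583°.
Extended square 8, 5: +8·0.00833333° lon, +5·0.00416667° lat → SW at lon -66.85°, lat 87.4792°.
Cell spans 0.00833333° lon × 0.00416667° lat. NE corner is SW corner plus one full cell.
latitude 87.48333, longitude -66.84167.

87.48333, -66.84167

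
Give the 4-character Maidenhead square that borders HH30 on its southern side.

HG39

Latitude square 0; −1 → -1, wraps to 9, carry into field.
Latitude field H = 7; −1 → 6 = G.
The longitude characters are unchanged.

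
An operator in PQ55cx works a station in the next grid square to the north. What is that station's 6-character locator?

Latitude subsquare x = 23; +1 → 24, wraps to 0 = a, carry into square.
Latitude square 5; +1 → 6.
The longitude characters are unchanged.

PQ56ca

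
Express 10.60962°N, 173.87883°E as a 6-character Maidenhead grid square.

RK60wo

Shift to the Maidenhead origin (180°W, 90°S): lon 353.8788, lat 100.6096.
Field: lon ⌊353.8788/20⌋ = 17 → R; lat ⌊100.6096/10⌋ = 10 → K.
Square: lon ⌊13.8788/2⌋ = 6; lat ⌊0.6096/1⌋ = 0.
Subsquare: lon ⌊1.8788/0.0833333⌋ = 22 → w; lat ⌊0.6096/0.0416667⌋ = 14 → o.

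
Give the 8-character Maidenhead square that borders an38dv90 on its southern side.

Latitude extended square 0; −1 → -1, wraps to 9, carry into subsquare.
Latitude subsquare v = 21; −1 → 20 = u.
The longitude characters are unchanged.

AN38du99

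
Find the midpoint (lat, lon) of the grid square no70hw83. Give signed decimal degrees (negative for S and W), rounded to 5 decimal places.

50.93125, 94.65417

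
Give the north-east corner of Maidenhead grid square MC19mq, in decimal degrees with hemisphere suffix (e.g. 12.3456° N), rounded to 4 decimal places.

Field M=12, C=2: +12·20° lon, +2·10° lat → SW at lon 60°, lat -70°.
Square 1, 9: +1·2° lon, +9·1° lat → SW at lon 62°, lat -61°.
Subsquare m=12, q=16: +12·0.0833333° lon, +16·0.0416667° lat → SW at lon 63°, lat -60.3333°.
Cell spans 0.0833333° lon × 0.0416667° lat. NE corner is SW corner plus one full cell.
latitude 60.2917° S, longitude 63.0833° E.

60.2917° S, 63.0833° E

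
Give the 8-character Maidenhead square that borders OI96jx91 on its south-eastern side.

Longitude extended square 9; +1 → 10, wraps to 0, carry into subsquare.
Longitude subsquare j = 9; +1 → 10 = k.
Latitude extended square 1; −1 → 0.

OI96kx00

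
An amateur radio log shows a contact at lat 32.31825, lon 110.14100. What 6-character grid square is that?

OM52bh

Offset from 180°W / 90°S: lon 290.1410°, lat 122.3183°.
Field (20°×10°, letters A–R): 290.1410/20 → 14 → O, 122.3183/10 → 12 → M; chars OM.
Square (2°×1°, digits 0–9): 10.1410/2 → 5, 2.3183/1 → 2; chars 52.
Subsquare (5′×2.5′, letters a–x): 0.1410/0.0833333 → 1 → b, 0.3183/0.0416667 → 7 → h; chars bh.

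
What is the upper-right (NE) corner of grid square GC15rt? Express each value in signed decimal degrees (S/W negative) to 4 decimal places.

-64.1667, -56.5000

Field G=6, C=2: +6·20° lon, +2·10° lat → SW at lon -60°, lat -70°.
Square 1, 5: +1·2° lon, +5·1° lat → SW at lon -58°, lat -65°.
Subsquare r=17, t=19: +17·0.0833333° lon, +19·0.0416667° lat → SW at lon -56.5833°, lat -64.2083°.
Cell spans 0.0833333° lon × 0.0416667° lat. NE corner is SW corner plus one full cell.
latitude -64.1667, longitude -56.5000.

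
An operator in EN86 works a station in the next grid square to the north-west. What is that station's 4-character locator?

Longitude square 8; −1 → 7.
Latitude square 6; +1 → 7.

EN77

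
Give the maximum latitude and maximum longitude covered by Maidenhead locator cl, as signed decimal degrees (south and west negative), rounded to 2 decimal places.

30.00, -120.00

Field C=2, L=11: +2·20° lon, +11·10° lat → SW at lon -140°, lat 20°.
Cell spans 20° lon × 10° lat. NE corner is SW corner plus one full cell.
latitude 30.00, longitude -120.00.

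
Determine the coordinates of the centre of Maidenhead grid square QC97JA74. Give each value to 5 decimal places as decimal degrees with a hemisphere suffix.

Field Q=16, C=2: +16·20° lon, +2·10° lat → SW at lon 140°, lat -70°.
Square 9, 7: +9·2° lon, +7·1° lat → SW at lon 158°, lat -63°.
Subsquare j=9, a=0: +9·0.0833333° lon, +0·0.0416667° lat → SW at lon 158.75°, lat -63°.
Extended square 7, 4: +7·0.00833333° lon, +4·0.00416667° lat → SW at lon 158.808°, lat -62.9833°.
Cell spans 0.00833333° lon × 0.00416667° lat. Centre is SW corner plus half of each.
latitude 62.98125° S, longitude 158.81250° E.

62.98125° S, 158.81250° E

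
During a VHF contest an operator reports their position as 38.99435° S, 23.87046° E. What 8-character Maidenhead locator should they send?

KF11wa41

Add 180° to longitude and 90° to latitude: 203.87046, 51.00565.
Field (20°×10°, letters A–R): 203.87046/20 → 10 → K, 51.00565/10 → 5 → F; chars KF.
Square (2°×1°, digits 0–9): 3.87046/2 → 1, 1.00565/1 → 1; chars 11.
Subsquare (5′×2.5′, letters a–x): 1.87046/0.0833333 → 22 → w, 0.00565/0.0416667 → 0 → a; chars wa.
Extended square (30″×15″, digits 0–9): 0.03713/0.00833333 → 4, 0.00565/0.00416667 → 1; chars 41.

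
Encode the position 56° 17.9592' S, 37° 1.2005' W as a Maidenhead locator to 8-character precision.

HD13lq78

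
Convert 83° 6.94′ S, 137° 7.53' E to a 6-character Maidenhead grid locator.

Shift to the Maidenhead origin (180°W, 90°S): lon 317.1255, lat 6.8843.
Field (20°×10°, letters A–R): lon ⌊317.1255/20⌋ = 15 → P; lat ⌊6.8843/10⌋ = 0 → A.
Square (2°×1°, digits 0–9): lon ⌊17.1255/2⌋ = 8; lat ⌊6.8843/1⌋ = 6.
Subsquare (5′×2.5′, letters a–x): lon ⌊1.1255/0.0833333⌋ = 13 → n; lat ⌊0.8843/0.0416667⌋ = 21 → v.

PA86nv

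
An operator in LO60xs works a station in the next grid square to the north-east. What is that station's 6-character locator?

LO70at

Longitude subsquare x = 23; +1 → 24, wraps to 0 = a, carry into square.
Longitude square 6; +1 → 7.
Latitude subsquare s = 18; +1 → 19 = t.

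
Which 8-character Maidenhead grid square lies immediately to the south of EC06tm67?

EC06tm66

Latitude extended square 7; −1 → 6.
The longitude characters are unchanged.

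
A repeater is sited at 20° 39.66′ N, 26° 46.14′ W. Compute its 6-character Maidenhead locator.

HL60op

Add 180° to longitude and 90° to latitude: 153.2310, 110.6610.
Field: lon ⌊153.2310/20⌋ = 7 → H; lat ⌊110.6610/10⌋ = 11 → L.
Square: lon ⌊13.2310/2⌋ = 6; lat ⌊0.6610/1⌋ = 0.
Subsquare: lon ⌊1.2310/0.0833333⌋ = 14 → o; lat ⌊0.6610/0.0416667⌋ = 15 → p.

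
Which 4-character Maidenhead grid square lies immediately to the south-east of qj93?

Longitude square 9; +1 → 10, wraps to 0, carry into field.
Longitude field Q = 16; +1 → 17 = R.
Latitude square 3; −1 → 2.

RJ02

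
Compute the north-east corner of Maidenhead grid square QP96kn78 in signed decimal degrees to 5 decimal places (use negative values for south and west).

66.57917, 158.90000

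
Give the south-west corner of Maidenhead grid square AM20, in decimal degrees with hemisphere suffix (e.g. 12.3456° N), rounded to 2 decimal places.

Field A=0, M=12: +0·20° lon, +12·10° lat → SW at lon -180°, lat 30°.
Square 2, 0: +2·2° lon, +0·1° lat → SW at lon -176°, lat 30°.
latitude 30.00° N, longitude 176.00° W.

30.00° N, 176.00° W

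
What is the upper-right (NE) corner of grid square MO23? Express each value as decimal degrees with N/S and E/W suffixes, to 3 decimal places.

54.000° N, 66.000° E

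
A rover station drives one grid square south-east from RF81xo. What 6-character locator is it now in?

Longitude subsquare x = 23; +1 → 24, wraps to 0 = a, carry into square.
Longitude square 8; +1 → 9.
Latitude subsquare o = 14; −1 → 13 = n.

RF91an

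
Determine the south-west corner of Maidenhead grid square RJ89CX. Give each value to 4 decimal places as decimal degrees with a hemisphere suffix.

9.9583° N, 176.1667° E

Field R=17, J=9: +17·20° lon, +9·10° lat → SW at lon 160°, lat 0°.
Square 8, 9: +8·2° lon, +9·1° lat → SW at lon 176°, lat 9°.
Subsquare c=2, x=23: +2·0.0833333° lon, +23·0.0416667° lat → SW at lon 176.167°, lat 9.95833°.
latitude 9.9583° N, longitude 176.1667° E.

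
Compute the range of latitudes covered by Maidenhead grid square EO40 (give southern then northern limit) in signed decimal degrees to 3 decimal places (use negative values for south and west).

50.000, 51.000

Field E=4, O=14: +4·20° lon, +14·10° lat → SW at lon -100°, lat 50°.
Square 4, 0: +4·2° lon, +0·1° lat → SW at lon -92°, lat 50°.
Cell spans 2° lon × 1° lat.
south 50.000, north 51.000.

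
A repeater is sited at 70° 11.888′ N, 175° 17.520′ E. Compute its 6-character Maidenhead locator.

Offset from 180°W / 90°S: lon 355.2920°, lat 160.1981°.
Field: lon ⌊355.2920/20⌋ = 17 → R; lat ⌊160.1981/10⌋ = 16 → Q.
Square: lon ⌊15.2920/2⌋ = 7; lat ⌊0.1981/1⌋ = 0.
Subsquare: lon ⌊1.2920/0.0833333⌋ = 15 → p; lat ⌊0.1981/0.0416667⌋ = 4 → e.

RQ70pe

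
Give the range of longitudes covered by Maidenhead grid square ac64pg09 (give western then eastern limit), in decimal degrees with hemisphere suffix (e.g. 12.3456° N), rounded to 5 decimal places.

166.75000° W, 166.74167° W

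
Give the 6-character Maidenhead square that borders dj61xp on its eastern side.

DJ71ap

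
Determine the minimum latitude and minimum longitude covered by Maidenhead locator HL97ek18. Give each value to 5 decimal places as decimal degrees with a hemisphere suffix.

Field H=7, L=11: +7·20° lon, +11·10° lat → SW at lon -40°, lat 20°.
Square 9, 7: +9·2° lon, +7·1° lat → SW at lon -22°, lat 27°.
Subsquare e=4, k=10: +4·0.0833333° lon, +10·0.0416667° lat → SW at lon -21.6667°, lat 27.4167°.
Extended square 1, 8: +1·0.00833333° lon, +8·0.00416667° lat → SW at lon -21.6583°, lat 27.45°.
latitude 27.45000° N, longitude 21.65833° W.

27.45000° N, 21.65833° W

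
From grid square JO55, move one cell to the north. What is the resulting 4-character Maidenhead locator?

Latitude square 5; +1 → 6.
The longitude characters are unchanged.

JO56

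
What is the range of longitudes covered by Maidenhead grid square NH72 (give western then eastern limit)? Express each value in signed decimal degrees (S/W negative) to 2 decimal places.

Field N=13, H=7: +13·20° lon, +7·10° lat → SW at lon 80°, lat -20°.
Square 7, 2: +7·2° lon, +2·1° lat → SW at lon 94°, lat -18°.
Cell spans 2° lon × 1° lat.
west 94.00, east 96.00.

94.00, 96.00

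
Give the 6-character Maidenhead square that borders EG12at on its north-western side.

EG02xu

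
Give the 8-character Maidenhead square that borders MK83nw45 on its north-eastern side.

MK83nw56

Longitude extended square 4; +1 → 5.
Latitude extended square 5; +1 → 6.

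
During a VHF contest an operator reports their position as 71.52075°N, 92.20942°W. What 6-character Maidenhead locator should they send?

EQ31vm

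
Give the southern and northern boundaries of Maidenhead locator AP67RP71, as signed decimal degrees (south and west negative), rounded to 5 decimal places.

Field A=0, P=15: +0·20° lon, +15·10° lat → SW at lon -180°, lat 60°.
Square 6, 7: +6·2° lon, +7·1° lat → SW at lon -168°, lat 67°.
Subsquare r=17, p=15: +17·0.0833333° lon, +15·0.0416667° lat → SW at lon -166.583°, lat 67.625°.
Extended square 7, 1: +7·0.00833333° lon, +1·0.00416667° lat → SW at lon -166.525°, lat 67.6292°.
Cell spans 0.00833333° lon × 0.00416667° lat.
south 67.62917, north 67.63333.

67.62917, 67.63333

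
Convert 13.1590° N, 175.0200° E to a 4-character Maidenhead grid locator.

RK73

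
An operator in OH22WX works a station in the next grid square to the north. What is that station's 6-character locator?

Latitude subsquare x = 23; +1 → 24, wraps to 0 = a, carry into square.
Latitude square 2; +1 → 3.
The longitude characters are unchanged.

OH23wa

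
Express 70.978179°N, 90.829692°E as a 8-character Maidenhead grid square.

Offset from 180°W / 90°S: lon 270.82969°, lat 160.97818°.
Field: lon ⌊270.82969/20⌋ = 13 → N; lat ⌊160.97818/10⌋ = 16 → Q.
Square: lon ⌊10.82969/2⌋ = 5; lat ⌊0.97818/1⌋ = 0.
Subsquare: lon ⌊0.82969/0.0833333⌋ = 9 → j; lat ⌊0.97818/0.0416667⌋ = 23 → x.
Extended square: lon ⌊0.07969/0.00833333⌋ = 9; lat ⌊0.01985/0.00416667⌋ = 4.

NQ50jx94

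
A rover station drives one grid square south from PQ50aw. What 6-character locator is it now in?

PQ50av

Latitude subsquare w = 22; −1 → 21 = v.
The longitude characters are unchanged.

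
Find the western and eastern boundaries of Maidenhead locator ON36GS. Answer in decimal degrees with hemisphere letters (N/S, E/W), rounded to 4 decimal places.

106.5000° E, 106.5833° E

Field O=14, N=13: +14·20° lon, +13·10° lat → SW at lon 100°, lat 40°.
Square 3, 6: +3·2° lon, +6·1° lat → SW at lon 106°, lat 46°.
Subsquare g=6, s=18: +6·0.0833333° lon, +18·0.0416667° lat → SW at lon 106.5°, lat 46.75°.
Cell spans 0.0833333° lon × 0.0416667° lat.
west 106.5000° E, east 106.5833° E.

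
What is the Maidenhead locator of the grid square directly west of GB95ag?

Longitude subsquare a = 0; −1 → -1, wraps to 23 = x, carry into square.
Longitude square 9; −1 → 8.
The latitude characters are unchanged.

GB85xg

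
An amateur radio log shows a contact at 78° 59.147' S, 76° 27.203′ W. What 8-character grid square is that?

FB11sa53

Add 180° to longitude and 90° to latitude: 103.54662, 11.01422.
Field: lon ⌊103.54662/20⌋ = 5 → F; lat ⌊11.01422/10⌋ = 1 → B.
Square: lon ⌊3.54662/2⌋ = 1; lat ⌊1.01422/1⌋ = 1.
Subsquare: lon ⌊1.54662/0.0833333⌋ = 18 → s; lat ⌊0.01422/0.0416667⌋ = 0 → a.
Extended square: lon ⌊0.04662/0.00833333⌋ = 5; lat ⌊0.01422/0.00416667⌋ = 3.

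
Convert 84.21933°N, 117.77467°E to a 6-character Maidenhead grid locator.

OR84vf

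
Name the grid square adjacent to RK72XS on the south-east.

Longitude subsquare x = 23; +1 → 24, wraps to 0 = a, carry into square.
Longitude square 7; +1 → 8.
Latitude subsquare s = 18; −1 → 17 = r.

RK82ar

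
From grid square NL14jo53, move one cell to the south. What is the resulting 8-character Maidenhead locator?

NL14jo52

Latitude extended square 3; −1 → 2.
The longitude characters are unchanged.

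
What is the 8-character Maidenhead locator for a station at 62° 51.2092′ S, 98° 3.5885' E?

Add 180° to longitude and 90° to latitude: 278.05981, 27.14651.
Field (20°×10°, letters A–R): lon ⌊278.05981/20⌋ = 13 → N; lat ⌊27.14651/10⌋ = 2 → C.
Square (2°×1°, digits 0–9): lon ⌊18.05981/2⌋ = 9; lat ⌊7.14651/1⌋ = 7.
Subsquare (5′×2.5′, letters a–x): lon ⌊0.05981/0.0833333⌋ = 0 → a; lat ⌊0.14651/0.0416667⌋ = 3 → d.
Extended square (30″×15″, digits 0–9): lon ⌊0.05981/0.00833333⌋ = 7; lat ⌊0.02151/0.00416667⌋ = 5.

NC97ad75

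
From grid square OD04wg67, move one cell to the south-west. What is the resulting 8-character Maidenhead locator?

Longitude extended square 6; −1 → 5.
Latitude extended square 7; −1 → 6.

OD04wg56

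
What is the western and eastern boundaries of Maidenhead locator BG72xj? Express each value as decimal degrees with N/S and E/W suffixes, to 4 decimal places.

144.0833° W, 144.0000° W

Field B=1, G=6: +1·20° lon, +6·10° lat → SW at lon -160°, lat -30°.
Square 7, 2: +7·2° lon, +2·1° lat → SW at lon -146°, lat -28°.
Subsquare x=23, j=9: +23·0.0833333° lon, +9·0.0416667° lat → SW at lon -144.083°, lat -27.625°.
Cell spans 0.0833333° lon × 0.0416667° lat.
west 144.0833° W, east 144.0000° W.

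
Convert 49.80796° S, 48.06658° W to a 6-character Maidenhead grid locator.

GE50xe

Offset from 180°W / 90°S: lon 131.9334°, lat 40.1920°.
Field: lon ⌊131.9334/20⌋ = 6 → G; lat ⌊40.1920/10⌋ = 4 → E.
Square: lon ⌊11.9334/2⌋ = 5; lat ⌊0.1920/1⌋ = 0.
Subsquare: lon ⌊1.9334/0.0833333⌋ = 23 → x; lat ⌊0.1920/0.0416667⌋ = 4 → e.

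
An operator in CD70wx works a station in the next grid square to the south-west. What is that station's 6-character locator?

Longitude subsquare w = 22; −1 → 21 = v.
Latitude subsquare x = 23; −1 → 22 = w.

CD70vw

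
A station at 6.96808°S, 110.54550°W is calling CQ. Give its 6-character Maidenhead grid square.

DI43ra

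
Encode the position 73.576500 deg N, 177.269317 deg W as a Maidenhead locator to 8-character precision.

AQ13in78

Add 180° to longitude and 90° to latitude: 2.73068, 163.57650.
Field: lon ⌊2.73068/20⌋ = 0 → A; lat ⌊163.57650/10⌋ = 16 → Q.
Square: lon ⌊2.73068/2⌋ = 1; lat ⌊3.57650/1⌋ = 3.
Subsquare: lon ⌊0.73068/0.0833333⌋ = 8 → i; lat ⌊0.57650/0.0416667⌋ = 13 → n.
Extended square: lon ⌊0.06402/0.00833333⌋ = 7; lat ⌊0.03483/0.00416667⌋ = 8.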